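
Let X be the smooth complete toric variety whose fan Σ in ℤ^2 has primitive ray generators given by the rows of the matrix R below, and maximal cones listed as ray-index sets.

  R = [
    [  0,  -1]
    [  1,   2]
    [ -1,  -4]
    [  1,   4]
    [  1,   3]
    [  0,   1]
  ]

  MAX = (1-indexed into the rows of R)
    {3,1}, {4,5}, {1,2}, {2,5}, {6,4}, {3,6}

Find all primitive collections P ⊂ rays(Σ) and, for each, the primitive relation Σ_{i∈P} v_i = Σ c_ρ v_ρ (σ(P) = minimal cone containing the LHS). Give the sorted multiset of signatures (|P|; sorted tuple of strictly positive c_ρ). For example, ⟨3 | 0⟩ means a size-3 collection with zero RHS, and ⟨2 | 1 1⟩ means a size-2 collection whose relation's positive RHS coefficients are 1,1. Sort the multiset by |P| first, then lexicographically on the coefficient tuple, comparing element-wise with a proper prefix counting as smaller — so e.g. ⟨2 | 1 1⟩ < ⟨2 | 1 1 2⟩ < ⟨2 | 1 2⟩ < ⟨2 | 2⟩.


9 collections generate NE(X_Σ); each relation:

  {1,6}:  v_{1} + v_{6} = 0  so sig = ⟨2 | 0⟩
  {3,4}:  v_{3} + v_{4} = 0  so sig = ⟨2 | 0⟩
  {1,4}:  v_{1} + v_{4} = v_{5}  so sig = ⟨2 | 1⟩
  {1,5}:  v_{1} + v_{5} = v_{2}  so sig = ⟨2 | 1⟩
  {2,6}:  v_{2} + v_{6} = v_{5}  so sig = ⟨2 | 1⟩
  {3,5}:  v_{3} + v_{5} = v_{1}  so sig = ⟨2 | 1⟩
  {5,6}:  v_{5} + v_{6} = v_{4}  so sig = ⟨2 | 1⟩
  {2,3}:  v_{2} + v_{3} = 2·v_{1}  so sig = ⟨2 | 2⟩
  {2,4}:  v_{2} + v_{4} = 2·v_{5}  so sig = ⟨2 | 2⟩

Hence PRS(X_Σ) =
{ ⟨2 | 0⟩ ×2,  ⟨2 | 1⟩ ×5,  ⟨2 | 2⟩ ×2 }


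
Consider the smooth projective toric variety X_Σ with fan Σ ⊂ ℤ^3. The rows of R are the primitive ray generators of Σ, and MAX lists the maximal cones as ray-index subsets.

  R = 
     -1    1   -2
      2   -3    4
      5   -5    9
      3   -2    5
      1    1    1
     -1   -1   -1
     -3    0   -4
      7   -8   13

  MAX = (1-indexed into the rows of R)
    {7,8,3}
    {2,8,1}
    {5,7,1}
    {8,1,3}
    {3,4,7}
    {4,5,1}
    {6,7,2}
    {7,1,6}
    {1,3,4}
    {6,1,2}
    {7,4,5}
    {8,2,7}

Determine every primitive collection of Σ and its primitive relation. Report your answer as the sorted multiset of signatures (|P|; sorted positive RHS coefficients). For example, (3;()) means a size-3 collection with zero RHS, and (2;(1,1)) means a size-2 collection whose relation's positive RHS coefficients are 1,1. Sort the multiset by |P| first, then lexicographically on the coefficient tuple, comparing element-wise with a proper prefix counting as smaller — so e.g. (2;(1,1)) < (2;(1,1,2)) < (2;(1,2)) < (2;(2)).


Minimal non-faces — 14 found among 8 rays, 12 max cones:

  P = {5,6}:  v_{5} + v_{6} = 0  ⇒ sig = (2;())
  P = {2,3}:  v_{2} + v_{3} = v_{8}  ⇒ sig = (2;(1))
  P = {2,4}:  v_{2} + v_{4} = v_{3}  ⇒ sig = (2;(1))
  P = {2,5}:  v_{2} + v_{5} = v_{4}  ⇒ sig = (2;(1))
  P = {4,6}:  v_{4} + v_{6} = v_{2}  ⇒ sig = (2;(1))
  P = {5,8}:  v_{5} + v_{8} = v_{3} + v_{4}  ⇒ sig = (2;(1,1))
  P = {3,5}:  v_{3} + v_{5} = 2·v_{4}  ⇒ sig = (2;(2))
  P = {3,6}:  v_{3} + v_{6} = 2·v_{2}  ⇒ sig = (2;(2))
  P = {4,8}:  v_{4} + v_{8} = 2·v_{3}  ⇒ sig = (2;(2))
  P = {6,8}:  v_{6} + v_{8} = 3·v_{2}  ⇒ sig = (2;(3))
  P = {1,4,7}:  v_{1} + v_{4} + v_{7} = v_{6}  ⇒ sig = (3;(1))
  P = {1,3,7}:  v_{1} + v_{3} + v_{7} = v_{2} + v_{6}  ⇒ sig = (3;(1,1))
  P = {1,7,8}:  v_{1} + v_{7} + v_{8} = 2·v_{2} + v_{6}  ⇒ sig = (3;(1,2))
  P = {1,2,7}:  v_{1} + v_{2} + v_{7} = 2·v_{6}  ⇒ sig = (3;(2))

Signatures (|P|; sorted positive RHS coefficients), sorted:
[(2;()), (2;(1)), (2;(1)), (2;(1)), (2;(1)), (2;(1,1)), (2;(2)), (2;(2)), (2;(2)), (2;(3)), (3;(1)), (3;(1,1)), (3;(1,2)), (3;(2))]


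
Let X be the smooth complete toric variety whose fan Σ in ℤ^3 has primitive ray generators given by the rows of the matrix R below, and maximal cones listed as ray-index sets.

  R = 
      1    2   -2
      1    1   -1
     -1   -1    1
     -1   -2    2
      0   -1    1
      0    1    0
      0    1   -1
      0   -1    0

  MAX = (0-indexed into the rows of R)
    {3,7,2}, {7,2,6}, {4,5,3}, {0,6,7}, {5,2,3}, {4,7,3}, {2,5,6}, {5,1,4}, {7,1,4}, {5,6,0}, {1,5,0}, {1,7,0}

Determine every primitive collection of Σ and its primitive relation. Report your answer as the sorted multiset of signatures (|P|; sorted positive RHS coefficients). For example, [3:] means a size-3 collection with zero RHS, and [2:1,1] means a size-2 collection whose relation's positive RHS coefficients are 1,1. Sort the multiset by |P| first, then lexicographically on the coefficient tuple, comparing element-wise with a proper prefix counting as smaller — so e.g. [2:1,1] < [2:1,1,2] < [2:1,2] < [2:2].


The 10 primitive collections of Σ (r=8, n=3):

  P={0,3}:  v_{0} + v_{3} = 0 ; sig = [2:]
  P={1,2}:  v_{1} + v_{2} = 0 ; sig = [2:]
  P={4,6}:  v_{4} + v_{6} = 0 ; sig = [2:]
  P={5,7}:  v_{5} + v_{7} = 0 ; sig = [2:]
  P={0,2}:  v_{0} + v_{2} = v_{6} ; sig = [2:1]
  P={0,4}:  v_{0} + v_{4} = v_{1} ; sig = [2:1]
  P={1,3}:  v_{1} + v_{3} = v_{4} ; sig = [2:1]
  P={1,6}:  v_{1} + v_{6} = v_{0} ; sig = [2:1]
  P={2,4}:  v_{2} + v_{4} = v_{3} ; sig = [2:1]
  P={3,6}:  v_{3} + v_{6} = v_{2} ; sig = [2:1]

so the primitive-relation signature multiset is
{ [2:] ×4,  [2:1] ×6 }


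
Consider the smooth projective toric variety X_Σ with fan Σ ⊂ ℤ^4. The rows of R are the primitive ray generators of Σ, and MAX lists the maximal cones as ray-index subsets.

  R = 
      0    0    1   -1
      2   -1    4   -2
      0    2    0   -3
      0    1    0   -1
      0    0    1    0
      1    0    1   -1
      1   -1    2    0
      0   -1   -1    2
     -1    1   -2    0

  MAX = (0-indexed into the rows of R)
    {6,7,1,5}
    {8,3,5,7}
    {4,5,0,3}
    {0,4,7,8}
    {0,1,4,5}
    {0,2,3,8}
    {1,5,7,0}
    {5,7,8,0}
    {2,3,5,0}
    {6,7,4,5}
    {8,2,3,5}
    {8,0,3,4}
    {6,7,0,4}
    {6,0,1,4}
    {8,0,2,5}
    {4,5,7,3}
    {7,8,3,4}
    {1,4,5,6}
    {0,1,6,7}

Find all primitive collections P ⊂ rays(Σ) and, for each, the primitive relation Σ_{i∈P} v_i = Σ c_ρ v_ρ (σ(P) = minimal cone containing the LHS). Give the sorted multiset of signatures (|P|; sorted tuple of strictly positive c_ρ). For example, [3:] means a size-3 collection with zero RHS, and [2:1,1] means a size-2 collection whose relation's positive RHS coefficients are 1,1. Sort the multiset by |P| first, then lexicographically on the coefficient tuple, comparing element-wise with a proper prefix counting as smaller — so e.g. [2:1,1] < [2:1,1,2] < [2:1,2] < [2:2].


Primitive collections (14):

  • {6,8}:  v_{6} + v_{8} = 0  ⟹  sig = [2:]
  • {1,8}:  v_{1} + v_{8} = v_{0} + v_{5}  ⟹  sig = [2:1,1]
  • {2,7}:  v_{2} + v_{7} = v_{5} + v_{8}  ⟹  sig = [2:1,1]
  • {3,6}:  v_{3} + v_{6} = v_{4} + v_{5}  ⟹  sig = [2:1,1]
  • {2,6}:  v_{2} + v_{6} = v_{0} + v_{3} + v_{5}  ⟹  sig = [2:1,1,1]
  • {1,3}:  v_{1} + v_{3} = v_{0} + v_{4} + 2·v_{5}  ⟹  sig = [2:1,1,2]
  • {2,4}:  v_{2} + v_{4} = v_{0} + 2·v_{3}  ⟹  sig = [2:1,2]
  • {1,2}:  v_{1} + v_{2} = 2·v_{0} + v_{3} + 2·v_{5}  ⟹  sig = [2:1,2,2]
  • {0,3,7}:  v_{0} + v_{3} + v_{7} = 0  ⟹  sig = [3:]
  • {0,5,6}:  v_{0} + v_{5} + v_{6} = v_{1}  ⟹  sig = [3:1]
  • {4,5,8}:  v_{4} + v_{5} + v_{8} = v_{3}  ⟹  sig = [3:1]
  • {1,4,7}:  v_{1} + v_{4} + v_{7} = 2·v_{6}  ⟹  sig = [3:2]
  • {0,3,5,8}:  v_{0} + v_{3} + v_{5} + v_{8} = v_{2}  ⟹  sig = [4:1]
  • {0,4,5,7}:  v_{0} + v_{4} + v_{5} + v_{7} = v_{6}  ⟹  sig = [4:1]

Hence PRS(X_Σ) =
[[2:], [2:1,1], [2:1,1], [2:1,1], [2:1,1,1], [2:1,1,2], [2:1,2], [2:1,2,2], [3:], [3:1], [3:1], [3:2], [4:1], [4:1]]


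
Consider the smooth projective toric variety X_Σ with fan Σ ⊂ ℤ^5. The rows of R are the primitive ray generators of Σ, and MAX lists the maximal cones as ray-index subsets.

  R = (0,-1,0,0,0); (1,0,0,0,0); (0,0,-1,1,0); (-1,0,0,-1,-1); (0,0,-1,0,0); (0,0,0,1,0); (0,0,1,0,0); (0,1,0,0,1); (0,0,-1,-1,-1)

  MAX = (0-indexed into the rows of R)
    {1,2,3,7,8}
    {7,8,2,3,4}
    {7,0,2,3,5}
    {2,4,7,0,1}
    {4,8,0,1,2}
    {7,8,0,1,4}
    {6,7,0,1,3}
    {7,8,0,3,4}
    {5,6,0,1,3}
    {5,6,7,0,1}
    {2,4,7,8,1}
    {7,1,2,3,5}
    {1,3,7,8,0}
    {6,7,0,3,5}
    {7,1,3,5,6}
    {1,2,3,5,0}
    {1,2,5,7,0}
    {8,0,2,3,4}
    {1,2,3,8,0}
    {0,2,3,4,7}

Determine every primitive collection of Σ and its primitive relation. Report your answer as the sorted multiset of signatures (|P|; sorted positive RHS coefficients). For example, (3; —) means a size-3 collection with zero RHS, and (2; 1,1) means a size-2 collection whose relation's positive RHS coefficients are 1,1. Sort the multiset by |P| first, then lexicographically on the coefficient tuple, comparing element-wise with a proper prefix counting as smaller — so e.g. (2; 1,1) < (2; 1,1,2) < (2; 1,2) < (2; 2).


Primitive collections (9):

  P = {4,6}:  v_{4} + v_{6} = 0  ⟹  sig = (2; —)
  P = {2,6}:  v_{2} + v_{6} = v_{5}  ⟹  sig = (2; 1)
  P = {4,5}:  v_{4} + v_{5} = v_{2}  ⟹  sig = (2; 1)
  P = {6,8}:  v_{6} + v_{8} = v_{1} + v_{3}  ⟹  sig = (2; 1,1)
  P = {5,8}:  v_{5} + v_{8} = v_{1} + v_{2} + v_{3}  ⟹  sig = (2; 1,1,1)
  P = {1,3,4}:  v_{1} + v_{3} + v_{4} = v_{8}  ⟹  sig = (3; 1)
  P = {0,2,7,8}:  v_{0} + v_{2} + v_{7} + v_{8} = 2·v_{4}  ⟹  sig = (4; 2)
  P = {0,1,3,5,7}:  v_{0} + v_{1} + v_{3} + v_{5} + v_{7} = 0  ⟹  sig = (5; —)
  P = {0,1,2,3,7}:  v_{0} + v_{1} + v_{2} + v_{3} + v_{7} = v_{4}  ⟹  sig = (5; 1)

Signatures (|P|; sorted positive RHS coefficients), sorted:
[(2; —), (2; 1), (2; 1), (2; 1,1), (2; 1,1,1), (3; 1), (4; 2), (5; —), (5; 1)]


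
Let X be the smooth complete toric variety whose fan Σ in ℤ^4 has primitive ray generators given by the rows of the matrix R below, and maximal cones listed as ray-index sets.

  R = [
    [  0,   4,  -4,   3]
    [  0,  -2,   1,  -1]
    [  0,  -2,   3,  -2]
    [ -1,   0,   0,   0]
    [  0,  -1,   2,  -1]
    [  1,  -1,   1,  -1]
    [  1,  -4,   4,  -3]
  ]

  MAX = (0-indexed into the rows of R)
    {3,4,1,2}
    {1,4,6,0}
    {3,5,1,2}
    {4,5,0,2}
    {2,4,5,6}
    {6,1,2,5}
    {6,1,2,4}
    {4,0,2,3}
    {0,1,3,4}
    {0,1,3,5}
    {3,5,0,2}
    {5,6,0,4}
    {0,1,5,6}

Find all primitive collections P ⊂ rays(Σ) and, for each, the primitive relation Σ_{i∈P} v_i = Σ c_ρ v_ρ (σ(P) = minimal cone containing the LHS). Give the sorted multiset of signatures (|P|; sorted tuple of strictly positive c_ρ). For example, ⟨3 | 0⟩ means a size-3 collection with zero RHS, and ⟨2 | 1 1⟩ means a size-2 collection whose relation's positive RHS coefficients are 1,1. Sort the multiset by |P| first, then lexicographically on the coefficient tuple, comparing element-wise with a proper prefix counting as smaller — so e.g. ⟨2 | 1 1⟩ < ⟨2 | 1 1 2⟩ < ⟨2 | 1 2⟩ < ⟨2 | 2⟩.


Primitive collections (5):

  P={3,6}:  v_{3} + v_{6} = v_{1} + v_{2} ; sig = ⟨2 | 1 1⟩
  P={0,1,2}:  v_{0} + v_{1} + v_{2} = 0 ; sig = ⟨3 | 0⟩
  P={1,4,5}:  v_{1} + v_{4} + v_{5} = v_{6} ; sig = ⟨3 | 1⟩
  P={3,4,5}:  v_{3} + v_{4} + v_{5} = v_{2} ; sig = ⟨3 | 1⟩
  P={0,2,6}:  v_{0} + v_{2} + v_{6} = v_{4} + v_{5} ; sig = ⟨3 | 1 1⟩

Hence PRS(X_Σ) =
    |P|=2: 1 collection, coeffs (1,1)
    |P|=3: 4 collections, coeffs (), (1), (1), (1,1)


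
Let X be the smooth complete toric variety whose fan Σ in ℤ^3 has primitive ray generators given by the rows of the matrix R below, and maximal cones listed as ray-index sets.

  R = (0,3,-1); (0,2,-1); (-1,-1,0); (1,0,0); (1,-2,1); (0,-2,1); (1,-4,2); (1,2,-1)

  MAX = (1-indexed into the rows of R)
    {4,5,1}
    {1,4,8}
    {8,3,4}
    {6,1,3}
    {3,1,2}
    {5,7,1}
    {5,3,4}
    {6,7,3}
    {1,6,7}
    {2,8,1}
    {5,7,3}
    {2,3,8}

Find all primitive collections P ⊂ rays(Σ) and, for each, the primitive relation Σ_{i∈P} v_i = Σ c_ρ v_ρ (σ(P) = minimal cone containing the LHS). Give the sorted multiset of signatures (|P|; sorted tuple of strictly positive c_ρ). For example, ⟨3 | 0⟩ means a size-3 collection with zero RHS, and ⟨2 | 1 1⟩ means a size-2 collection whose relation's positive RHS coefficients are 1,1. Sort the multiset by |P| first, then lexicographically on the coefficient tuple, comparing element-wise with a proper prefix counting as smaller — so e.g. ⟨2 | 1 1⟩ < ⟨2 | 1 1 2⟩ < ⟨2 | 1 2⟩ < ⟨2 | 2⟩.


The 14 primitive collections of Σ (r=8, n=3):

  P = {2,6}:  v_{2} + v_{6} = 0  ⟹  sig = ⟨2 | 0⟩
  P = {2,4}:  v_{2} + v_{4} = v_{8}  ⟹  sig = ⟨2 | 1⟩
  P = {2,5}:  v_{2} + v_{5} = v_{4}  ⟹  sig = ⟨2 | 1⟩
  P = {2,7}:  v_{2} + v_{7} = v_{5}  ⟹  sig = ⟨2 | 1⟩
  P = {4,6}:  v_{4} + v_{6} = v_{5}  ⟹  sig = ⟨2 | 1⟩
  P = {5,6}:  v_{5} + v_{6} = v_{7}  ⟹  sig = ⟨2 | 1⟩
  P = {6,8}:  v_{6} + v_{8} = v_{4}  ⟹  sig = ⟨2 | 1⟩
  P = {7,8}:  v_{7} + v_{8} = v_{4} + v_{5}  ⟹  sig = ⟨2 | 1 1⟩
  P = {4,7}:  v_{4} + v_{7} = 2·v_{5}  ⟹  sig = ⟨2 | 2⟩
  P = {5,8}:  v_{5} + v_{8} = 2·v_{4}  ⟹  sig = ⟨2 | 2⟩
  P = {1,3,5}:  v_{1} + v_{3} + v_{5} = 0  ⟹  sig = ⟨3 | 0⟩
  P = {1,3,4}:  v_{1} + v_{3} + v_{4} = v_{2}  ⟹  sig = ⟨3 | 1⟩
  P = {1,3,7}:  v_{1} + v_{3} + v_{7} = v_{6}  ⟹  sig = ⟨3 | 1⟩
  P = {1,3,8}:  v_{1} + v_{3} + v_{8} = 2·v_{2}  ⟹  sig = ⟨3 | 2⟩

Hence PRS(X_Σ) =
{ ⟨2 | 0⟩,  ⟨2 | 1⟩ ×6,  ⟨2 | 1 1⟩,  ⟨2 | 2⟩ ×2,  ⟨3 | 0⟩,  ⟨3 | 1⟩ ×2,  ⟨3 | 2⟩ }


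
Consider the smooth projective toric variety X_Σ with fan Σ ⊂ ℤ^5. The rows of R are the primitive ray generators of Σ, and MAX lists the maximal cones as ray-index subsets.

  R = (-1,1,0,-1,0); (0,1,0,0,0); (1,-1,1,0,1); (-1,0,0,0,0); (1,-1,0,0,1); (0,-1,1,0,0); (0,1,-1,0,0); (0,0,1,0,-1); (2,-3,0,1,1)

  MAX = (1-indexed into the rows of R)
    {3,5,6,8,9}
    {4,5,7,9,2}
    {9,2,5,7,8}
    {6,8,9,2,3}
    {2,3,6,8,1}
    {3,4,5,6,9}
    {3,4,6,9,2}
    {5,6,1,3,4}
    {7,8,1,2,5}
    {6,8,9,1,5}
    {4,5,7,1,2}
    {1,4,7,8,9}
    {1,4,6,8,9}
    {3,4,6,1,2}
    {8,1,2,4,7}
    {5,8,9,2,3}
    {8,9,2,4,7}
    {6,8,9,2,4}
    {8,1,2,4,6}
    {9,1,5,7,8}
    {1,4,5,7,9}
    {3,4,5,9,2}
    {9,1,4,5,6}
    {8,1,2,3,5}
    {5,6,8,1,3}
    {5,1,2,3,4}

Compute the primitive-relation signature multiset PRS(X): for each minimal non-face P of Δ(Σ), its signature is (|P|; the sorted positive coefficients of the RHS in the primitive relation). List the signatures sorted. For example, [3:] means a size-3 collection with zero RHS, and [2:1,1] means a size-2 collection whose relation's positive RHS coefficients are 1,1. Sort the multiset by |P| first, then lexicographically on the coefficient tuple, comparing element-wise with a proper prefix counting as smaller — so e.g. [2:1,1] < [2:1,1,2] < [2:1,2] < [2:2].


Δ(Σ) — 9 vertices, 7 min non-faces:

  {6,7}:  v_{6} + v_{7} = 0 ; sig = [2:]
  {3,7}:  v_{3} + v_{7} = v_{2} + v_{5} ; sig = [2:1,1]
  {1,2,9}:  v_{1} + v_{2} + v_{9} = v_{5} ; sig = [3:1]
  {2,5,6}:  v_{2} + v_{5} + v_{6} = v_{3} ; sig = [3:1]
  {4,5,8}:  v_{4} + v_{5} + v_{8} = v_{6} ; sig = [3:1]
  {1,3,9}:  v_{1} + v_{3} + v_{9} = 2·v_{5} + v_{6} ; sig = [3:1,2]
  {3,4,8}:  v_{3} + v_{4} + v_{8} = v_{2} + 2·v_{6} ; sig = [3:1,2]

Signatures (|P|; sorted positive RHS coefficients), sorted:
    |P|=2: 2 collections, coeffs (), (1,1)
    |P|=3: 5 collections, coeffs (1), (1), (1), (1,2), (1,2)


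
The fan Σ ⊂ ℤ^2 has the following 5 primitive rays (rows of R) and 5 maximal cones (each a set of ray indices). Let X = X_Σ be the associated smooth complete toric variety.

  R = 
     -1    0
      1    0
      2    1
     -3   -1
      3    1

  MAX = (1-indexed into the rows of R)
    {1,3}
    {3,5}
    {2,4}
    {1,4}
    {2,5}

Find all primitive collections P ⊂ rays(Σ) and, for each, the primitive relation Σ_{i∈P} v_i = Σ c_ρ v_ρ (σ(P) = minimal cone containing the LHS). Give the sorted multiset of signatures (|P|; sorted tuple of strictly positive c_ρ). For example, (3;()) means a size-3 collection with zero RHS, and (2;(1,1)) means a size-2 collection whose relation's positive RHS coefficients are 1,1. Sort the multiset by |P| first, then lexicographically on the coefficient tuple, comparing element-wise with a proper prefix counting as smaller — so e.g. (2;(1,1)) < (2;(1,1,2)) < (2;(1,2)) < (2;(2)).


Δ(Σ) — 5 vertices, 5 min non-faces:

  {1,2}:  v_{1} + v_{2} = 0 — sig = (2;())
  {4,5}:  v_{4} + v_{5} = 0 — sig = (2;())
  {1,5}:  v_{1} + v_{5} = v_{3} — sig = (2;(1))
  {2,3}:  v_{2} + v_{3} = v_{5} — sig = (2;(1))
  {3,4}:  v_{3} + v_{4} = v_{1} — sig = (2;(1))

Sorted signature multiset PRS(X):
[(2;()), (2;()), (2;(1)), (2;(1)), (2;(1))]


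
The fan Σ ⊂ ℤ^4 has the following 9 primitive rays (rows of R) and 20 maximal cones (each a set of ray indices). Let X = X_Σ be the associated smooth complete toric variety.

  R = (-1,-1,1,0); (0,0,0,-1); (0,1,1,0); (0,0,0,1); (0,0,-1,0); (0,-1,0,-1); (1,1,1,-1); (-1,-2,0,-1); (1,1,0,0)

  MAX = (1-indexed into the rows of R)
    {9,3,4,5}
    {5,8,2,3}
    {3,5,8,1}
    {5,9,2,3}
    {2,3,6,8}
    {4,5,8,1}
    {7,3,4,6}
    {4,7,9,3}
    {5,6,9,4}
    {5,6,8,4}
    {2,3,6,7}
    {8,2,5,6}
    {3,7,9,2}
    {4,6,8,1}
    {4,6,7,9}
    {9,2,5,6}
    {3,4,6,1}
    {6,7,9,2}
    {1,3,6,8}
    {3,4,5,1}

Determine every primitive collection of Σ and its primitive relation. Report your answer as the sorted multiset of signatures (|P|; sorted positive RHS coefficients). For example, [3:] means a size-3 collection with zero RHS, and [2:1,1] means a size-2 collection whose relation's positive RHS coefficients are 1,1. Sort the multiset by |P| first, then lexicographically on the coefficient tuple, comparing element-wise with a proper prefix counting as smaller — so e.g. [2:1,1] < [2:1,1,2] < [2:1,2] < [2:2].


11 collections generate NE(X_Σ); each relation:

  P = {2,4}:  v_{2} + v_{4} = 0 ; sig = [2:]
  P = {8,9}:  v_{8} + v_{9} = v_{6} ; sig = [2:1]
  P = {1,2}:  v_{1} + v_{2} = v_{3} + v_{8} ; sig = [2:1,1]
  P = {5,7}:  v_{5} + v_{7} = v_{2} + v_{9} ; sig = [2:1,1]
  P = {1,9}:  v_{1} + v_{9} = v_{3} + v_{4} + v_{6} ; sig = [2:1,1,1]
  P = {7,8}:  v_{7} + v_{8} = v_{3} + 2·v_{6} ; sig = [2:1,2]
  P = {1,7}:  v_{1} + v_{7} = 2·v_{3} + v_{4} + 2·v_{6} ; sig = [2:1,2,2]
  P = {1,5,6}:  v_{1} + v_{5} + v_{6} = v_{8} ; sig = [3:1]
  P = {3,4,8}:  v_{3} + v_{4} + v_{8} = v_{1} ; sig = [3:1]
  P = {3,5,6}:  v_{3} + v_{5} + v_{6} = v_{2} ; sig = [3:1]
  P = {3,6,9}:  v_{3} + v_{6} + v_{9} = v_{7} ; sig = [3:1]

Sorted signature multiset PRS(X):
    |P|=2: 7 collections, coeffs (), (1), (1,1), (1,1), (1,1,1), (1,2), (1,2,2)
    |P|=3: 4 collections, coeffs (1), (1), (1), (1)


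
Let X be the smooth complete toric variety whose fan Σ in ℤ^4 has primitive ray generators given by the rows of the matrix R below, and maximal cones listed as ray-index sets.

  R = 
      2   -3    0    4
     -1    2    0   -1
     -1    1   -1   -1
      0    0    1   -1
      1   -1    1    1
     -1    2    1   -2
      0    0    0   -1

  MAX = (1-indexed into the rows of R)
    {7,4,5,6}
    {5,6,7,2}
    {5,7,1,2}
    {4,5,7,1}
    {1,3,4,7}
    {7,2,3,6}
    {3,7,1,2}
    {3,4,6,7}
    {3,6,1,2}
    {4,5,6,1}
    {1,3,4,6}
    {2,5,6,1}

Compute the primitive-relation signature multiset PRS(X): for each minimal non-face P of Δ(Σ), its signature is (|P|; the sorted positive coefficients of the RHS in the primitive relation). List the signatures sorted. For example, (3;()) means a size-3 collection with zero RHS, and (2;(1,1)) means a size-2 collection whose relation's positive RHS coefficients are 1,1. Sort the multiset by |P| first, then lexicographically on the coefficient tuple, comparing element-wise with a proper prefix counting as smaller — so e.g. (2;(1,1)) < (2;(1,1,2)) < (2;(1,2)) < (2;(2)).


Primitive collections (3):

  P = {3,5}:  v_{3} + v_{5} = 0  →  sig = (2;())
  P = {2,4}:  v_{2} + v_{4} = v_{6}  →  sig = (2;(1))
  P = {1,6,7}:  v_{1} + v_{6} + v_{7} = v_{5}  →  sig = (3;(1))

Sorted signature multiset PRS(X):
    |P|=2: 2 collections, coeffs (), (1)
    |P|=3: 1 collection, coeffs (1)


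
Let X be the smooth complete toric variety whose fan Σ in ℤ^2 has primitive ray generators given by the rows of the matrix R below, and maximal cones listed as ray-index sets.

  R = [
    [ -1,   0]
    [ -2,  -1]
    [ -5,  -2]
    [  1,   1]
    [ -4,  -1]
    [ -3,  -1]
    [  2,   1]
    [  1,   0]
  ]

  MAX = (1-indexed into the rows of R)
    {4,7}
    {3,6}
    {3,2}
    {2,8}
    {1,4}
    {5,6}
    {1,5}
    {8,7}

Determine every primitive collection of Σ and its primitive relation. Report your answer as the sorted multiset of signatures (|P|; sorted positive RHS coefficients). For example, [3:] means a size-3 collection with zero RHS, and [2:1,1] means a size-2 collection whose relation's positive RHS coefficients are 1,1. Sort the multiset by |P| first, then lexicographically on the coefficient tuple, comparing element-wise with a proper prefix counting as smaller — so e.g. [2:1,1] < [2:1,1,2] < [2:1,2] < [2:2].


20 minimal non-faces of Δ(Σ) (on 8 rays):

  {1,8}:  v_{1} + v_{8} = 0 — sig = [2:]
  {2,7}:  v_{2} + v_{7} = 0 — sig = [2:]
  {1,2}:  v_{1} + v_{2} = v_{6} — sig = [2:1]
  {1,6}:  v_{1} + v_{6} = v_{5} — sig = [2:1]
  {1,7}:  v_{1} + v_{7} = v_{4} — sig = [2:1]
  {2,4}:  v_{2} + v_{4} = v_{1} — sig = [2:1]
  {2,6}:  v_{2} + v_{6} = v_{3} — sig = [2:1]
  {3,4}:  v_{3} + v_{4} = v_{5} — sig = [2:1]
  {3,7}:  v_{3} + v_{7} = v_{6} — sig = [2:1]
  {4,8}:  v_{4} + v_{8} = v_{7} — sig = [2:1]
  {5,8}:  v_{5} + v_{8} = v_{6} — sig = [2:1]
  {6,7}:  v_{6} + v_{7} = v_{1} — sig = [2:1]
  {6,8}:  v_{6} + v_{8} = v_{2} — sig = [2:1]
  {1,3}:  v_{1} + v_{3} = 2·v_{6} — sig = [2:2]
  {2,5}:  v_{2} + v_{5} = 2·v_{6} — sig = [2:2]
  {3,8}:  v_{3} + v_{8} = 2·v_{2} — sig = [2:2]
  {4,6}:  v_{4} + v_{6} = 2·v_{1} — sig = [2:2]
  {5,7}:  v_{5} + v_{7} = 2·v_{1} — sig = [2:2]
  {3,5}:  v_{3} + v_{5} = 3·v_{6} — sig = [2:3]
  {4,5}:  v_{4} + v_{5} = 3·v_{1} — sig = [2:3]

Hence PRS(X_Σ) =
    [2:]
    [2:]
    [2:1]
    [2:1]
    [2:1]
    [2:1]
    [2:1]
    [2:1]
    [2:1]
    [2:1]
    [2:1]
    [2:1]
    [2:1]
    [2:2]
    [2:2]
    [2:2]
    [2:2]
    [2:2]
    [2:3]
    [2:3]


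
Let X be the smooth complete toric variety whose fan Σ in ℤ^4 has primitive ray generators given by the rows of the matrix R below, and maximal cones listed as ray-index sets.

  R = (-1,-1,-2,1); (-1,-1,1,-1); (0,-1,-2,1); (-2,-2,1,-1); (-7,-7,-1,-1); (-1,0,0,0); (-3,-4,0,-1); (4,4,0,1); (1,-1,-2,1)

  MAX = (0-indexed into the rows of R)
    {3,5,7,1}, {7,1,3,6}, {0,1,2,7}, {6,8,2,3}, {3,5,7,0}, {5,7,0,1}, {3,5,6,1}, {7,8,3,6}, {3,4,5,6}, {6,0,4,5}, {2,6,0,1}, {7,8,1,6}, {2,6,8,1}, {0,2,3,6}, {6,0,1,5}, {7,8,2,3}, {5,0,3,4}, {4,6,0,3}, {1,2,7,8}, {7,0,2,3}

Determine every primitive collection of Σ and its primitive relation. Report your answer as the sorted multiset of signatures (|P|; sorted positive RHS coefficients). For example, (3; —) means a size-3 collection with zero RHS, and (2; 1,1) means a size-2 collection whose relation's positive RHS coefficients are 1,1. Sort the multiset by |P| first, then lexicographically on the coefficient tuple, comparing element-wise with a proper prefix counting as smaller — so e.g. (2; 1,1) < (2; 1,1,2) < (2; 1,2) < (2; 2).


Primitive collections (14):

  • {2,5}:  v_{2} + v_{5} = v_{0}  ⇒ sig = (2; 1)
  • {5,8}:  v_{5} + v_{8} = v_{2}  ⇒ sig = (2; 1)
  • {4,7}:  v_{4} + v_{7} = v_{0} + v_{3}  ⇒ sig = (2; 1,1)
  • {4,8}:  v_{4} + v_{8} = v_{0} + v_{2} + v_{3} + v_{6}  ⇒ sig = (2; 1,1,1,1)
  • {2,4}:  v_{2} + v_{4} = 2·v_{0} + v_{3} + v_{6}  ⇒ sig = (2; 1,1,2)
  • {0,8}:  v_{0} + v_{8} = 2·v_{2}  ⇒ sig = (2; 2)
  • {1,4}:  v_{1} + v_{4} = 2·v_{5} + 2·v_{6}  ⇒ sig = (2; 2,2)
  • {5,6,7}:  v_{5} + v_{6} + v_{7} = 0  ⇒ sig = (3; —)
  • {0,6,7}:  v_{0} + v_{6} + v_{7} = v_{2}  ⇒ sig = (3; 1)
  • {1,2,3}:  v_{1} + v_{2} + v_{3} = v_{6}  ⇒ sig = (3; 1)
  • {2,6,7}:  v_{2} + v_{6} + v_{7} = v_{8}  ⇒ sig = (3; 1)
  • {0,1,3}:  v_{0} + v_{1} + v_{3} = v_{5} + v_{6}  ⇒ sig = (3; 1,1)
  • {1,3,8}:  v_{1} + v_{3} + v_{8} = 2·v_{6} + v_{7}  ⇒ sig = (3; 1,2)
  • {0,3,5,6}:  v_{0} + v_{3} + v_{5} + v_{6} = v_{4}  ⇒ sig = (4; 1)

Hence PRS(X_Σ) =
{ (2; 1) ×2,  (2; 1,1),  (2; 1,1,1,1),  (2; 1,1,2),  (2; 2),  (2; 2,2),  (3; —),  (3; 1) ×3,  (3; 1,1),  (3; 1,2),  (4; 1) }


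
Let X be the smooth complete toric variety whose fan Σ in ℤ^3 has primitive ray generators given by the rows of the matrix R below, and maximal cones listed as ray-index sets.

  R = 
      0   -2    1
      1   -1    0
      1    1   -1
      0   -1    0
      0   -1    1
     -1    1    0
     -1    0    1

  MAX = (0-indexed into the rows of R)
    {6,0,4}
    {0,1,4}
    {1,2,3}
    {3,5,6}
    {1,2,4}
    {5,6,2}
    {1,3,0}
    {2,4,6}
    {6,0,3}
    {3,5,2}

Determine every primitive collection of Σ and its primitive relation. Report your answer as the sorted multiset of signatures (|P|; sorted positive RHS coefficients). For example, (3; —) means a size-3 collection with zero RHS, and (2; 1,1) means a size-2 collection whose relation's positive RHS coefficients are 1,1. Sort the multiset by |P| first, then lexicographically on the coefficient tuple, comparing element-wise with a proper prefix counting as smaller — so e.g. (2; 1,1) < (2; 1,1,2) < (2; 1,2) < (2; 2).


Minimal non-faces — 7 found among 7 rays, 10 max cones:

  P={1,5}:  v_{1} + v_{5} = 0  ⇒ sig = (2; —)
  P={0,2}:  v_{0} + v_{2} = v_{1}  ⇒ sig = (2; 1)
  P={1,6}:  v_{1} + v_{6} = v_{4}  ⇒ sig = (2; 1)
  P={3,4}:  v_{3} + v_{4} = v_{0}  ⇒ sig = (2; 1)
  P={4,5}:  v_{4} + v_{5} = v_{6}  ⇒ sig = (2; 1)
  P={0,5}:  v_{0} + v_{5} = v_{3} + v_{6}  ⇒ sig = (2; 1,1)
  P={2,3,6}:  v_{2} + v_{3} + v_{6} = 0  ⇒ sig = (3; —)

so the primitive-relation signature multiset is
{ (2; —),  (2; 1) ×4,  (2; 1,1),  (3; —) }


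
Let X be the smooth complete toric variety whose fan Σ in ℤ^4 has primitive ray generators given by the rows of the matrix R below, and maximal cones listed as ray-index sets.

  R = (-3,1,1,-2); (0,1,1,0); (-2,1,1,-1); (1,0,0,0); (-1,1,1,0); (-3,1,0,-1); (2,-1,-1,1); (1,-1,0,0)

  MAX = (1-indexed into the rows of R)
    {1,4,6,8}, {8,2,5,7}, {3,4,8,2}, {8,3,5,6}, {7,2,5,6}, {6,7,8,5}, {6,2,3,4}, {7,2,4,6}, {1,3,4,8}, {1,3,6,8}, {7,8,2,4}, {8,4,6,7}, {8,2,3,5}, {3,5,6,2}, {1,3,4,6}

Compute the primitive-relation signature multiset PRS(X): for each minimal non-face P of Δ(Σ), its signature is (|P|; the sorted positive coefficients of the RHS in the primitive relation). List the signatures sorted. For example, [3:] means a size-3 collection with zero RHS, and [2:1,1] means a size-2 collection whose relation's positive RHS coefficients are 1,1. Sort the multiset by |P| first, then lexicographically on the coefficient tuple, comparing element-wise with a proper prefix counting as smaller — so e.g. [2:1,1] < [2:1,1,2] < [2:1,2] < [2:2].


7 minimal non-faces of Δ(Σ) (on 8 rays):

  P={3,7}:  v_{3} + v_{7} = 0  ⇒ sig = [2:]
  P={4,5}:  v_{4} + v_{5} = v_{2}  ⇒ sig = [2:1]
  P={1,7}:  v_{1} + v_{7} = v_{4} + v_{6} + v_{8}  ⇒ sig = [2:1,1,1]
  P={1,2}:  v_{1} + v_{2} = 2·v_{3} + v_{4}  ⇒ sig = [2:1,2]
  P={1,5}:  v_{1} + v_{5} = 2·v_{3}  ⇒ sig = [2:2]
  P={2,6,8}:  v_{2} + v_{6} + v_{8} = v_{3}  ⇒ sig = [3:1]
  P={3,4,6,8}:  v_{3} + v_{4} + v_{6} + v_{8} = v_{1}  ⇒ sig = [4:1]

Sorted signature multiset PRS(X):
    [2:]
    [2:1]
    [2:1,1,1]
    [2:1,2]
    [2:2]
    [3:1]
    [4:1]


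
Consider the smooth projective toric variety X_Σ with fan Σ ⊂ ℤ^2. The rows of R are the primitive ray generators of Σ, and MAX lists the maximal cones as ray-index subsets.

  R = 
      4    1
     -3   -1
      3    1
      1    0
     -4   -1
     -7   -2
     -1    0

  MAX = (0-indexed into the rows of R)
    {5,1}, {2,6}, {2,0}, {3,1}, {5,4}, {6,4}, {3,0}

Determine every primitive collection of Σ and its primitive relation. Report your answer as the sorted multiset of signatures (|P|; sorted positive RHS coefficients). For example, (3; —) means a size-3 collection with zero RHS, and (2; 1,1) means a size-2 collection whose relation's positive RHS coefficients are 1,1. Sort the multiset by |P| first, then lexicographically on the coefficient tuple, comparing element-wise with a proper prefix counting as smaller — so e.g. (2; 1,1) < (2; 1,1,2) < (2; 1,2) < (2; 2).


|primitive collections| = 14. Relations:

  • {0,4}:  v_{0} + v_{4} = 0  ⇒ sig = (2; —)
  • {1,2}:  v_{1} + v_{2} = 0  ⇒ sig = (2; —)
  • {3,6}:  v_{3} + v_{6} = 0  ⇒ sig = (2; —)
  • {0,1}:  v_{0} + v_{1} = v_{3}  ⇒ sig = (2; 1)
  • {0,5}:  v_{0} + v_{5} = v_{1}  ⇒ sig = (2; 1)
  • {0,6}:  v_{0} + v_{6} = v_{2}  ⇒ sig = (2; 1)
  • {1,4}:  v_{1} + v_{4} = v_{5}  ⇒ sig = (2; 1)
  • {1,6}:  v_{1} + v_{6} = v_{4}  ⇒ sig = (2; 1)
  • {2,3}:  v_{2} + v_{3} = v_{0}  ⇒ sig = (2; 1)
  • {2,4}:  v_{2} + v_{4} = v_{6}  ⇒ sig = (2; 1)
  • {2,5}:  v_{2} + v_{5} = v_{4}  ⇒ sig = (2; 1)
  • {3,4}:  v_{3} + v_{4} = v_{1}  ⇒ sig = (2; 1)
  • {3,5}:  v_{3} + v_{5} = 2·v_{1}  ⇒ sig = (2; 2)
  • {5,6}:  v_{5} + v_{6} = 2·v_{4}  ⇒ sig = (2; 2)

so the primitive-relation signature multiset is
    |P|=2: 14 collections, coeffs (), (), (), (1), (1), (1), (1), (1), (1), (1), (1), (1), (2), (2)


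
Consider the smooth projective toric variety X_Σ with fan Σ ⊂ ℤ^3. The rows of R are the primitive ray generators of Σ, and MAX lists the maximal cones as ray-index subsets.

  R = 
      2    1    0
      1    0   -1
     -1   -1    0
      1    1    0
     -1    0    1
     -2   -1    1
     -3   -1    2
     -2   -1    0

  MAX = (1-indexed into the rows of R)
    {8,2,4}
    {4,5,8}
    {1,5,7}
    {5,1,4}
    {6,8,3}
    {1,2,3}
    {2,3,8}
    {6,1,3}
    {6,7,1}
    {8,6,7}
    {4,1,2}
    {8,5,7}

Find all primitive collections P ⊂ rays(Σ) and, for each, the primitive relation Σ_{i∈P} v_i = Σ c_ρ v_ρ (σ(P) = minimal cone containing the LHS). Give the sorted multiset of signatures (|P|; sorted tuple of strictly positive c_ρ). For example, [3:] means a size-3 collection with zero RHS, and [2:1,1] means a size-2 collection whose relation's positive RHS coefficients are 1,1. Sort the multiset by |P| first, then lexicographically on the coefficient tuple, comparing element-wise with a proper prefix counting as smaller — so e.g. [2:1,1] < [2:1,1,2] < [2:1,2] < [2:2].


|primitive collections| = 10. Relations:

  • {1,8}:  v_{1} + v_{8} = 0  →  sig = [2:]
  • {2,5}:  v_{2} + v_{5} = 0  →  sig = [2:]
  • {3,4}:  v_{3} + v_{4} = 0  →  sig = [2:]
  • {2,6}:  v_{2} + v_{6} = v_{3}  →  sig = [2:1]
  • {2,7}:  v_{2} + v_{7} = v_{6}  →  sig = [2:1]
  • {3,5}:  v_{3} + v_{5} = v_{6}  →  sig = [2:1]
  • {4,6}:  v_{4} + v_{6} = v_{5}  →  sig = [2:1]
  • {5,6}:  v_{5} + v_{6} = v_{7}  →  sig = [2:1]
  • {3,7}:  v_{3} + v_{7} = 2·v_{6}  →  sig = [2:2]
  • {4,7}:  v_{4} + v_{7} = 2·v_{5}  →  sig = [2:2]

Hence PRS(X_Σ) =
[[2:], [2:], [2:], [2:1], [2:1], [2:1], [2:1], [2:1], [2:2], [2:2]]


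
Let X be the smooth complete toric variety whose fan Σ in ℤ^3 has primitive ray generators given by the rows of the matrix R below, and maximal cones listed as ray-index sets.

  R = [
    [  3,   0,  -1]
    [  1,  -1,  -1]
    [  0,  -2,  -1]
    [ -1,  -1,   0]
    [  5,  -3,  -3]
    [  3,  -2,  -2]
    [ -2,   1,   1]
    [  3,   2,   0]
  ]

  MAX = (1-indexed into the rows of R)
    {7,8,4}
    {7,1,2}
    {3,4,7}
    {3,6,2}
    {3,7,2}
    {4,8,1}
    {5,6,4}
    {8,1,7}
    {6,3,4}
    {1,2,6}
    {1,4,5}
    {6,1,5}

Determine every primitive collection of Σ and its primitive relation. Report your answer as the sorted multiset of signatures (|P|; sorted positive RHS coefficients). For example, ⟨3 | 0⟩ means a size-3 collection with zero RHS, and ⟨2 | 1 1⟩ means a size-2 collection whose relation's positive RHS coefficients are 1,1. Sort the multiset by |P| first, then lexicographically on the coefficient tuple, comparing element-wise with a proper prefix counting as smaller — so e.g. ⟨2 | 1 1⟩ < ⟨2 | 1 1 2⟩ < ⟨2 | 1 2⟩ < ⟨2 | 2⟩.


12 minimal non-faces of Δ(Σ) (on 8 rays):

  • {1,3}:  v_{1} + v_{3} = v_{6} — sig = ⟨2 | 1⟩
  • {2,4}:  v_{2} + v_{4} = v_{3} — sig = ⟨2 | 1⟩
  • {3,8}:  v_{3} + v_{8} = v_{1} — sig = ⟨2 | 1⟩
  • {5,7}:  v_{5} + v_{7} = v_{6} — sig = ⟨2 | 1⟩
  • {6,7}:  v_{6} + v_{7} = v_{2} — sig = ⟨2 | 1⟩
  • {2,8}:  v_{2} + v_{8} = 2·v_{1} + v_{7} — sig = ⟨2 | 1 2⟩
  • {3,5}:  v_{3} + v_{5} = v_{4} + 2·v_{6} — sig = ⟨2 | 1 2⟩
  • {5,8}:  v_{5} + v_{8} = 3·v_{1} + v_{4} — sig = ⟨2 | 1 3⟩
  • {2,5}:  v_{2} + v_{5} = 2·v_{6} — sig = ⟨2 | 2⟩
  • {6,8}:  v_{6} + v_{8} = 2·v_{1} — sig = ⟨2 | 2⟩
  • {1,4,7}:  v_{1} + v_{4} + v_{7} = 0 — sig = ⟨3 | 0⟩
  • {1,4,6}:  v_{1} + v_{4} + v_{6} = v_{5} — sig = ⟨3 | 1⟩

Signatures (|P|; sorted positive RHS coefficients), sorted:
[⟨2 | 1⟩, ⟨2 | 1⟩, ⟨2 | 1⟩, ⟨2 | 1⟩, ⟨2 | 1⟩, ⟨2 | 1 2⟩, ⟨2 | 1 2⟩, ⟨2 | 1 3⟩, ⟨2 | 2⟩, ⟨2 | 2⟩, ⟨3 | 0⟩, ⟨3 | 1⟩]


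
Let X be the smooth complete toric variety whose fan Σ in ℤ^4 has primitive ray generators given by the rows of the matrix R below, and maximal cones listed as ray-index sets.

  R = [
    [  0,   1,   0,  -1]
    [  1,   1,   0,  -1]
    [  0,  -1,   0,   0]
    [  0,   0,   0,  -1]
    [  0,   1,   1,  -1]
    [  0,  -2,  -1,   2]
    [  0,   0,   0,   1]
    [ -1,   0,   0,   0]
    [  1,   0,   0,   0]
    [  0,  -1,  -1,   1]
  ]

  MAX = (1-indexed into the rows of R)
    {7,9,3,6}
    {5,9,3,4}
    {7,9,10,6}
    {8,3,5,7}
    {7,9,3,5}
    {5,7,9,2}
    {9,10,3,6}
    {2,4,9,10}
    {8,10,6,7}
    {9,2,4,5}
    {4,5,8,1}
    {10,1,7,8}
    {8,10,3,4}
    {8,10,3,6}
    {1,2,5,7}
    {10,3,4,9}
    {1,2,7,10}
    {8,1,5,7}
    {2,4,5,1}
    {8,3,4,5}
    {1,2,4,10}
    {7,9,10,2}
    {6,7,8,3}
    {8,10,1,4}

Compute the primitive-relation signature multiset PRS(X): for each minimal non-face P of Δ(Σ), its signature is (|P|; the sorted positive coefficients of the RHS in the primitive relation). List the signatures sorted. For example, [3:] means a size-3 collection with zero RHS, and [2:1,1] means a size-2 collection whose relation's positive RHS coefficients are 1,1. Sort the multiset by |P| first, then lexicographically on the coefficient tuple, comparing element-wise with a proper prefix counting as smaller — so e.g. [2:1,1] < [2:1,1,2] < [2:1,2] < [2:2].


Δ(Σ) — 10 vertices, 12 min non-faces:

  {4,7}:  v_{4} + v_{7} = 0  →  sig = [2:]
  {5,10}:  v_{5} + v_{10} = 0  →  sig = [2:]
  {8,9}:  v_{8} + v_{9} = 0  →  sig = [2:]
  {1,3}:  v_{1} + v_{3} = v_{4}  →  sig = [2:1]
  {1,6}:  v_{1} + v_{6} = v_{10}  →  sig = [2:1]
  {1,9}:  v_{1} + v_{9} = v_{2}  →  sig = [2:1]
  {2,8}:  v_{2} + v_{8} = v_{1}  →  sig = [2:1]
  {2,3}:  v_{2} + v_{3} = v_{4} + v_{9}  →  sig = [2:1,1]
  {2,6}:  v_{2} + v_{6} = v_{9} + v_{10}  →  sig = [2:1,1]
  {4,6}:  v_{4} + v_{6} = v_{3} + v_{10}  →  sig = [2:1,1]
  {5,6}:  v_{5} + v_{6} = v_{3} + v_{7}  →  sig = [2:1,1]
  {3,7,10}:  v_{3} + v_{7} + v_{10} = v_{6}  →  sig = [3:1]

so the primitive-relation signature multiset is
[[2:], [2:], [2:], [2:1], [2:1], [2:1], [2:1], [2:1,1], [2:1,1], [2:1,1], [2:1,1], [3:1]]


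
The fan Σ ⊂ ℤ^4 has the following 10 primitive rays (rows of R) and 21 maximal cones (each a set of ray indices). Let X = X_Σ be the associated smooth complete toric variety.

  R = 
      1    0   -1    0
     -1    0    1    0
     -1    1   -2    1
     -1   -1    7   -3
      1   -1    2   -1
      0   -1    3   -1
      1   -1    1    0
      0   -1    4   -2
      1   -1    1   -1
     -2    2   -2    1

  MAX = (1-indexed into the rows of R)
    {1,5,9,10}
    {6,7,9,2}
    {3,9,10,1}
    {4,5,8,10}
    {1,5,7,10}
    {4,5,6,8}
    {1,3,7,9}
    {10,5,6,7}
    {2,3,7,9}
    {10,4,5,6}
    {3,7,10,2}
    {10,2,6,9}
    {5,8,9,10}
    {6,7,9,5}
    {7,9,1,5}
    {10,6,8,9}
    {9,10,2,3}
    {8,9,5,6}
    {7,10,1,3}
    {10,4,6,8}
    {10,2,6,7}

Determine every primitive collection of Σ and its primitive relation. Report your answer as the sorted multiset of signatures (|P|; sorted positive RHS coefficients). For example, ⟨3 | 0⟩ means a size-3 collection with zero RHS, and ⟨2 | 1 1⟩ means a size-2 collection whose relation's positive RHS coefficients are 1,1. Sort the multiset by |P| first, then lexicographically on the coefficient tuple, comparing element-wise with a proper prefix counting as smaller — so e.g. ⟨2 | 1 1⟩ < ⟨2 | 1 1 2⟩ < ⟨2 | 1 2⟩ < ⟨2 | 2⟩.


Primitive collections (17):

  P = {1,2}:  v_{1} + v_{2} = 0 — sig = ⟨2 | 0⟩
  P = {3,5}:  v_{3} + v_{5} = 0 — sig = ⟨2 | 0⟩
  P = {1,6}:  v_{1} + v_{6} = v_{5} — sig = ⟨2 | 1⟩
  P = {2,5}:  v_{2} + v_{5} = v_{6} — sig = ⟨2 | 1⟩
  P = {3,6}:  v_{3} + v_{6} = v_{2} — sig = ⟨2 | 1⟩
  P = {7,8}:  v_{7} + v_{8} = v_{5} + v_{6} — sig = ⟨2 | 1 1⟩
  P = {3,4}:  v_{3} + v_{4} = v_{6} + v_{8} + v_{10} — sig = ⟨2 | 1 1 1⟩
  P = {3,8}:  v_{3} + v_{8} = v_{6} + v_{9} + v_{10} — sig = ⟨2 | 1 1 1⟩
  P = {1,4}:  v_{1} + v_{4} = 2·v_{5} + v_{8} + v_{10} — sig = ⟨2 | 1 1 2⟩
  P = {1,8}:  v_{1} + v_{8} = 2·v_{5} + v_{9} + v_{10} — sig = ⟨2 | 1 1 2⟩
  P = {2,4}:  v_{2} + v_{4} = 2·v_{6} + v_{8} + v_{10} — sig = ⟨2 | 1 1 2⟩
  P = {2,8}:  v_{2} + v_{8} = 2·v_{6} + v_{9} + v_{10} — sig = ⟨2 | 1 1 2⟩
  P = {4,7}:  v_{4} + v_{7} = 2·v_{5} + 2·v_{6} + v_{10} — sig = ⟨2 | 1 2 2⟩
  P = {4,9}:  v_{4} + v_{9} = 2·v_{8} — sig = ⟨2 | 2⟩
  P = {7,9,10}:  v_{7} + v_{9} + v_{10} = 0 — sig = ⟨3 | 0⟩
  P = {5,6,8,10}:  v_{5} + v_{6} + v_{8} + v_{10} = v_{4} — sig = ⟨4 | 1⟩
  P = {5,6,9,10}:  v_{5} + v_{6} + v_{9} + v_{10} = v_{8} — sig = ⟨4 | 1⟩

Hence PRS(X_Σ) =
    ⟨2 | 0⟩
    ⟨2 | 0⟩
    ⟨2 | 1⟩
    ⟨2 | 1⟩
    ⟨2 | 1⟩
    ⟨2 | 1 1⟩
    ⟨2 | 1 1 1⟩
    ⟨2 | 1 1 1⟩
    ⟨2 | 1 1 2⟩
    ⟨2 | 1 1 2⟩
    ⟨2 | 1 1 2⟩
    ⟨2 | 1 1 2⟩
    ⟨2 | 1 2 2⟩
    ⟨2 | 2⟩
    ⟨3 | 0⟩
    ⟨4 | 1⟩
    ⟨4 | 1⟩


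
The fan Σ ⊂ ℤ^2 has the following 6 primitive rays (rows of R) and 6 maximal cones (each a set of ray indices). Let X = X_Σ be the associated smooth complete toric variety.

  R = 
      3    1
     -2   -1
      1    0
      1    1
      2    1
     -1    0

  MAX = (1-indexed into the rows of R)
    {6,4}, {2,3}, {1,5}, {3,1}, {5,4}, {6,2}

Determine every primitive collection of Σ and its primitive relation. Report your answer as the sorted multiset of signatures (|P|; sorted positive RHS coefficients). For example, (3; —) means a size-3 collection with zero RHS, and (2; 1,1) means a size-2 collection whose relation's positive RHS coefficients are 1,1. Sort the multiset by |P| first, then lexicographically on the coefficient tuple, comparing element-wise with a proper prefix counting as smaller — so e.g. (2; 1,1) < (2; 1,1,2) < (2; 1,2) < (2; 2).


Σ has 9 primitive collections:

  P={2,5}:  v_{2} + v_{5} = 0 — sig = (2; —)
  P={3,6}:  v_{3} + v_{6} = 0 — sig = (2; —)
  P={1,2}:  v_{1} + v_{2} = v_{3} — sig = (2; 1)
  P={1,6}:  v_{1} + v_{6} = v_{5} — sig = (2; 1)
  P={2,4}:  v_{2} + v_{4} = v_{6} — sig = (2; 1)
  P={3,4}:  v_{3} + v_{4} = v_{5} — sig = (2; 1)
  P={3,5}:  v_{3} + v_{5} = v_{1} — sig = (2; 1)
  P={5,6}:  v_{5} + v_{6} = v_{4} — sig = (2; 1)
  P={1,4}:  v_{1} + v_{4} = 2·v_{5} — sig = (2; 2)

Sorted signature multiset PRS(X):
    |P|=2: 9 collections, coeffs (), (), (1), (1), (1), (1), (1), (1), (2)


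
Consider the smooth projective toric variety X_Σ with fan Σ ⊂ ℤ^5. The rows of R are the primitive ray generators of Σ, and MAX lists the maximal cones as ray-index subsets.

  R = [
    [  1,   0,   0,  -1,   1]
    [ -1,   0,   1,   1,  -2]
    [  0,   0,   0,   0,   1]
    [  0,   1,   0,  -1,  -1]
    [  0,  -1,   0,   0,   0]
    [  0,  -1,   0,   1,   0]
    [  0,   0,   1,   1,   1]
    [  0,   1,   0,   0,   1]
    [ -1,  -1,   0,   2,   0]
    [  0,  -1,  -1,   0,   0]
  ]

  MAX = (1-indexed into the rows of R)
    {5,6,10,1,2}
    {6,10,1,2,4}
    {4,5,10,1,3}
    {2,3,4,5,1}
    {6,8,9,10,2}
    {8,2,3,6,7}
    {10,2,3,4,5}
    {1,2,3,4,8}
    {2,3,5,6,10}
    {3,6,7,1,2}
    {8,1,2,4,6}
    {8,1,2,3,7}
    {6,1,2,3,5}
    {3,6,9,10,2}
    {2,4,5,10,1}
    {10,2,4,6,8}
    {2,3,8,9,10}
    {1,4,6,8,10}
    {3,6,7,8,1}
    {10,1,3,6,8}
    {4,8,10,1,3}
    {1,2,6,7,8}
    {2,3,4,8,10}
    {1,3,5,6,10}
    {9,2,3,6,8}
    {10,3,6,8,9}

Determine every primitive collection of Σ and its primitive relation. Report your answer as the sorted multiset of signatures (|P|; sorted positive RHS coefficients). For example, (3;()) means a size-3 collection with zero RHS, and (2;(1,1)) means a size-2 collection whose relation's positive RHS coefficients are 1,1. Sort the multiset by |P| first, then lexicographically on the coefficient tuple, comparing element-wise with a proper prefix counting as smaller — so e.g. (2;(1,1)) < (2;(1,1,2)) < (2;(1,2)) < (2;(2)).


|primitive collections| = 14. Relations:

  P = {5,8}:  v_{5} + v_{8} = v_{3}  so sig = (2;(1))
  P = {1,9}:  v_{1} + v_{9} = v_{3} + v_{6}  so sig = (2;(1,1))
  P = {7,10}:  v_{7} + v_{10} = v_{3} + v_{6}  so sig = (2;(1,1))
  P = {4,7}:  v_{4} + v_{7} = v_{1} + v_{2} + v_{8}  so sig = (2;(1,1,1))
  P = {4,9}:  v_{4} + v_{9} = v_{2} + v_{8} + v_{10}  so sig = (2;(1,1,1))
  P = {5,7}:  v_{5} + v_{7} = v_{1} + v_{2} + 2·v_{3} + v_{6}  so sig = (2;(1,1,1,2))
  P = {5,9}:  v_{5} + v_{9} = v_{2} + 2·v_{3} + v_{6} + v_{10}  so sig = (2;(1,1,1,2))
  P = {7,9}:  v_{7} + v_{9} = v_{2} + 2·v_{3} + 2·v_{6} + v_{8}  so sig = (2;(1,1,2,2))
  P = {3,4,6}:  v_{3} + v_{4} + v_{6} = 0  so sig = (3;())
  P = {4,5,6}:  v_{4} + v_{5} + v_{6} = v_{1} + v_{2} + v_{10}  so sig = (3;(1,1,1))
  P = {1,2,8,10}:  v_{1} + v_{2} + v_{8} + v_{10} = 0  so sig = (4;())
  P = {1,2,3,10}:  v_{1} + v_{2} + v_{3} + v_{10} = v_{5}  so sig = (4;(1))
  P = {1,2,3,6,8}:  v_{1} + v_{2} + v_{3} + v_{6} + v_{8} = v_{7}  so sig = (5;(1))
  P = {2,3,6,8,10}:  v_{2} + v_{3} + v_{6} + v_{8} + v_{10} = v_{9}  so sig = (5;(1))

Sorted signature multiset PRS(X):
    |P|=2: 8 collections, coeffs (1), (1,1), (1,1), (1,1,1), (1,1,1), (1,1,1,2), (1,1,1,2), (1,1,2,2)
    |P|=3: 2 collections, coeffs (), (1,1,1)
    |P|=4: 2 collections, coeffs (), (1)
    |P|=5: 2 collections, coeffs (1), (1)
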